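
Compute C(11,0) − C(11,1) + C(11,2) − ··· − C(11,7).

The partial alternating sum Σ_{k=0}^{7} (−1)^k C(11,k) = (−1)^7 C(10,7) = -120.

-120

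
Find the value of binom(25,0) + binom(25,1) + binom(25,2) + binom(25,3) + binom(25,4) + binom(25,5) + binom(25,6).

245506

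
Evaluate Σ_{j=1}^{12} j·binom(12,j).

Differentiating (1+x)^12 and setting x=1: Σ j·C(12,j) = 12·2^11 = 24576.

24576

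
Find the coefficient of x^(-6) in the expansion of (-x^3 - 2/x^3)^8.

1792

General term: C(8,j)·(-x^3)^j·(-2/x^3)^(8-j), with x-exponent 3j − 3(8−j) = 6j − 24.
Set 6j − 24 = -6: j = 3.
C(8,3) = 56; (-1)^3 = -1; (-2)^5 = -32.
Coefficient = 56 · (-1) · (-32) = 1792.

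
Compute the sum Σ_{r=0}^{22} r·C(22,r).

46137344

Since r·C(22,r) = 22·C(21,r−1), the sum is 22·2^21 = 22·2097152 = 46137344.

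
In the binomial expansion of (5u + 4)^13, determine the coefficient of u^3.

The general term is C(13,j)·(5u)^j·(4)^(13-j); the u^3 term has j = 3.
C(13,3) = 286.
Coefficient = C(13,3) · 5^3 · 4^10 = 286 · 125 · 1048576 = 37486592000.

37486592000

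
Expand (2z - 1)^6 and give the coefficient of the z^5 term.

-192

The general term is C(6,j)·(2z)^j·(-1)^(6-j); the z^5 term has j = 5.
C(6,5) = 6.
Coefficient = C(6,5) · 2^5 · (-1)^1 = 6 · 32 · (-1) = -192.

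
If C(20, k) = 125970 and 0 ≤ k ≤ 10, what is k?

8

C(20,k) increases on 0 ≤ k ≤ 10. C(20,7) = 77520 and C(20,8) = 125970, so k = 8.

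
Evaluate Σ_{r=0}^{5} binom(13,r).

1 + 13 + 78 + 286 + 715 + 1287 = 2380.

2380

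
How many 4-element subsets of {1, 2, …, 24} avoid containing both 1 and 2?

All 4-subsets: C(24,4) = 10626. Those containing both fixed elements: C(22,2) = 231.
10626 − 231 = 10395.

10395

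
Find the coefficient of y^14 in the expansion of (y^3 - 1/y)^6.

-6

General term: C(6,j)·(y^3)^j·(-1/y)^(6-j), with y-exponent 3j − 1(6−j) = 4j − 6.
Set 4j − 6 = 14: j = 5.
C(6,5) = 6; 1^5 = 1; (-1)^1 = -1.
Coefficient = 6 · 1 · (-1) = -6.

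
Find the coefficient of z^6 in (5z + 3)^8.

3937500

The general term is C(8,j)·(5z)^j·(3)^(8-j); the z^6 term has j = 6.
C(8,6) = 28.
Coefficient = C(8,6) · 5^6 · 3^2 = 28 · 15625 · 9 = 3937500.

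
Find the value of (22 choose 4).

7315

C(22,4) = (22·21·20·19) / 4! = 175560 / 24 = 7315.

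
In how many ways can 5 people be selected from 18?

This is C(18,5) = 8568.

8568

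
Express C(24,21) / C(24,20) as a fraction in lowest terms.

4/21

C(n,k+1)/C(n,k) = (n−k)/(k+1) = (24−20)/(20+1) = 4/21.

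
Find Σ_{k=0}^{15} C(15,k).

32768

Setting x = 1 in (1+x)^15 gives Σ C(15,k) = 2^15 = 32768.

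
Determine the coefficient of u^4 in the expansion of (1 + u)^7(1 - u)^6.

15

Coefficient of u^4 = Σ_{j} C(7,j)·1^j·C(6,4-j)·(-1)^(4-j) for j from 0 to 4.
= 15 + (-140) + 315 + (-210) + 35 = 15.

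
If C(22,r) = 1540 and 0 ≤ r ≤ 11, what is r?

3

C(22,r) increases on 0 ≤ r ≤ 11. C(22,2) = 231 and C(22,3) = 1540, so r = 3.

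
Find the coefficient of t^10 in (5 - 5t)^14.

6109619140625

The general term is C(14,j)·(5)^j·(-5t)^(14-j); the t^10 term has j = 4.
C(14,4) = 1001.
Coefficient = C(14,4) · 5^4 · (-5)^10 = 1001 · 625 · 9765625 = 6109619140625.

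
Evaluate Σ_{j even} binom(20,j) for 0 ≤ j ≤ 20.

Half of (1+1)^20 + (1−1)^20 gives the even-index sum: 2^19 = 524288.

524288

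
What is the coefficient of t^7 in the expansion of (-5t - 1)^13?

-134062500

The general term is C(13,j)·(-5t)^j·(-1)^(13-j); the t^7 term has j = 7.
C(13,7) = 1716.
Coefficient = C(13,7) · (-5)^7 = 1716 · (-78125) = -134062500.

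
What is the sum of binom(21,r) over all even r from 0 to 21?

Half of (1+1)^21 + (1−1)^21 gives the even-index sum: 2^20 = 1048576.

1048576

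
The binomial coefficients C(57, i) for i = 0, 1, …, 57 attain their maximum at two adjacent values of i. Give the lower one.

For odd n = 57, C(57,i) peaks at i = (n−1)/2 and (n+1)/2; the lower is 28.

28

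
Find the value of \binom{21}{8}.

203490

C(21,8) = (21·20·19·18·17·16·15·14) / 8! = 8204716800 / 40320 = 203490.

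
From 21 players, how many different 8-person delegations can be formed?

203490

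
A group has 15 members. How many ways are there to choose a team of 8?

This is C(15,8) = 6435.

6435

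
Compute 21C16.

20349

C(21,16) = C(21,5) by symmetry.
C(21,5) = (21·20·19·18·17) / 5! = 2441880 / 120 = 20349.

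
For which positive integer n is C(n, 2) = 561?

n(n−1)/2 = 561 ⇒ n(n−1) = 1122. Since 34·33 = 1122, n = 34.

34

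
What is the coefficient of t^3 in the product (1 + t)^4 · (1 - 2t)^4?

Coefficient of t^3 = Σ_{j} C(4,j)·1^j·C(4,3-j)·(-2)^(3-j) for j from 0 to 3.
= (-32) + 96 + (-48) + 4 = 20.

20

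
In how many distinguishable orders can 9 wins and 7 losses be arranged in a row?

11440

Choose positions for the wins: C(16,9) = 11440.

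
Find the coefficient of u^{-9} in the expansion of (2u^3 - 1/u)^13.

26

General term: C(13,j)·(2u^3)^j·(-1/u)^(13-j), with u-exponent 3j − 1(13−j) = 4j − 13.
Set 4j − 13 = -9: j = 1.
C(13,1) = 13; 2^1 = 2; (-1)^12 = 1.
Coefficient = 13 · 2 · 1 = 26.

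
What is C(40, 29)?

C(40,29) = C(40,11) by symmetry.
C(40,11) = (40·39·38·37·36·35·34·33·32·31·30) / 11! = 92279715720192000 / 39916800 = 2311801440.

2311801440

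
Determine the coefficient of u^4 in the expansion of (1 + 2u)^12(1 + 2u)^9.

(1 + 2u)^12(1 + 2u)^9 = (1 + 2u)^21, so the coefficient of u^4 is C(21,4)·2^4 = 5985·16 = 95760.

95760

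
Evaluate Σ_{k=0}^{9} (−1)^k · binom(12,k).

-55

The partial alternating sum Σ_{k=0}^{9} (−1)^k C(12,k) = (−1)^9 C(11,9) = -55.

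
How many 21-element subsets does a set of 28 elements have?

C(28,21) = C(28,7) by symmetry.
C(28,7) = (28·27·26·25·24·23·22) / 7! = 5967561600 / 5040 = 1184040.

1184040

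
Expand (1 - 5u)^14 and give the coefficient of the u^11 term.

The general term is C(14,j)·(1)^j·(-5u)^(14-j); the u^11 term has j = 3.
C(14,3) = 364.
Coefficient = C(14,3) · (-5)^11 = 364 · (-48828125) = -17773437500.

-17773437500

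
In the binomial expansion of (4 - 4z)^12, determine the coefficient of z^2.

The general term is C(12,j)·(4)^j·(-4z)^(12-j); the z^2 term has j = 10.
C(12,10) = 66.
Coefficient = C(12,10) · 4^10 · (-4)^2 = 66 · 1048576 · 16 = 1107296256.

1107296256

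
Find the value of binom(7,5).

21

C(7,5) = C(7,2) by symmetry.
C(7,2) = (7·6) / 2! = 42 / 2 = 21.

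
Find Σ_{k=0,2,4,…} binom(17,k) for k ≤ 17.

Half of (1+1)^17 + (1−1)^17 gives the even-index sum: 2^16 = 65536.

65536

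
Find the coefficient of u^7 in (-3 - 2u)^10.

The general term is C(10,j)·(-3)^j·(-2u)^(10-j); the u^7 term has j = 3.
C(10,3) = 120.
Coefficient = C(10,3) · (-3)^3 · (-2)^7 = 120 · (-27) · (-128) = 414720.

414720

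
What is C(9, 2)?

C(9,2) = (9·8) / 2! = 72 / 2 = 36.

36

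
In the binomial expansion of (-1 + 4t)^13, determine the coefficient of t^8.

-84344832

The general term is C(13,j)·(-1)^j·(4t)^(13-j); the t^8 term has j = 5.
C(13,5) = 1287.
Coefficient = C(13,5) · (-1)^5 · 4^8 = 1287 · (-1) · 65536 = -84344832.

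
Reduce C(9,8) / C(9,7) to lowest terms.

C(n,k+1)/C(n,k) = (n−k)/(k+1) = (9−7)/(7+1) = 2/8 = 1/4.

1/4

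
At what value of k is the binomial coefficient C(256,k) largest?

128

C(256,k) is maximized at k = 256/2 = 128.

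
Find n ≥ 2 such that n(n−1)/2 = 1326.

n(n−1)/2 = 1326 ⇒ n(n−1) = 2652. Since 52·51 = 2652, n = 52.

52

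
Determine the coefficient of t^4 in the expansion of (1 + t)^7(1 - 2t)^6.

Coefficient of t^4 = Σ_{j} C(7,j)·1^j·C(6,4-j)·(-2)^(4-j) for j from 0 to 4.
= 240 + (-1120) + 1260 + (-420) + 35 = -5.

-5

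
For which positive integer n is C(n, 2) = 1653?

58

n(n−1)/2 = 1653 ⇒ n(n−1) = 3306. Since 58·57 = 3306, n = 58.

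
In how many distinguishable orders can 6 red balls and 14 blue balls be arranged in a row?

Choose positions for the red balls: C(20,6) = 38760.

38760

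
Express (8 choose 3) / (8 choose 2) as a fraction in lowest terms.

2

C(n,k+1)/C(n,k) = (n−k)/(k+1) = (8−2)/(2+1) = 6/3 = 2.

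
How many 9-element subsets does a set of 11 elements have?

55

C(11,9) = C(11,2) by symmetry.
C(11,2) = (11·10) / 2! = 110 / 2 = 55.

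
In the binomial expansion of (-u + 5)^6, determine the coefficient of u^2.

9375

The general term is C(6,j)·(-u)^j·(5)^(6-j); the u^2 term has j = 2.
C(6,2) = 15.
Coefficient = C(6,2) · 5^4 = 15 · 625 = 9375.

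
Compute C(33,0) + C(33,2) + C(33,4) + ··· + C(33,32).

4294967296

Even-i terms of row 33 sum to 2^32 = 4294967296.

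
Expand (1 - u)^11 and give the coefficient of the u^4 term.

The general term is C(11,j)·(1)^j·(-u)^(11-j); the u^4 term has j = 7.
C(11,7) = 330.
Coefficient = C(11,7) = 330.

330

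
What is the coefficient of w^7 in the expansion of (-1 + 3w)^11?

The general term is C(11,j)·(-1)^j·(3w)^(11-j); the w^7 term has j = 4.
C(11,4) = 330.
Coefficient = C(11,4) · 3^7 = 330 · 2187 = 721710.

721710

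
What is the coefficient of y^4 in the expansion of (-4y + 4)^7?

The general term is C(7,j)·(-4y)^j·(4)^(7-j); the y^4 term has j = 4.
C(7,4) = 35.
Coefficient = C(7,4) · (-4)^4 · 4^3 = 35 · 256 · 64 = 573440.

573440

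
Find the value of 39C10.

635745396

C(39,10) = (39·38·37·36·35·34·33·32·31·30) / 10! = 2306992893004800 / 3628800 = 635745396.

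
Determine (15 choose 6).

5005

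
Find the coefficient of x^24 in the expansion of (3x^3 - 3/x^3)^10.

-590490

General term: C(10,j)·(3x^3)^j·(-3/x^3)^(10-j), with x-exponent 3j − 3(10−j) = 6j − 30.
Set 6j − 30 = 24: j = 9.
C(10,9) = 10; 3^9 = 19683; (-3)^1 = -3.
Coefficient = 10 · 19683 · (-3) = -590490.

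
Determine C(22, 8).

C(22,8) = (22·21·20·19·18·17·16·15) / 8! = 12893126400 / 40320 = 319770.

319770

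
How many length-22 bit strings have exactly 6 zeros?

Choose the 6 positions: C(22,6) = 74613.

74613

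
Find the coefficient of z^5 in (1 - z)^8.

-56

The general term is C(8,j)·(1)^j·(-z)^(8-j); the z^5 term has j = 3.
C(8,3) = 56.
Coefficient = C(8,3) · (-1)^5 = 56 · (-1) = -56.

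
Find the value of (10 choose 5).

C(10,5) = (10·9·8·7·6) / 5! = 30240 / 120 = 252.

252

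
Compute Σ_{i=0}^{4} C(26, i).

1 + 26 + 325 + 2600 + 14950 = 17902.

17902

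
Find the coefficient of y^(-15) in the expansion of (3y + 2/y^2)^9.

6912

General term: C(9,j)·(3y)^j·(2/y^2)^(9-j), with y-exponent 1j − 2(9−j) = 3j − 18.
Set 3j − 18 = -15: j = 1.
C(9,1) = 9; 3^1 = 3; 2^8 = 256.
Coefficient = 9 · 3 · 256 = 6912.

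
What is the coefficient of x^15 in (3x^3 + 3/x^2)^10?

7085880

General term: C(10,j)·(3x^3)^j·(3/x^2)^(10-j), with x-exponent 3j − 2(10−j) = 5j − 20.
Set 5j − 20 = 15: j = 7.
C(10,7) = 120; 3^7 = 2187; 3^3 = 27.
Coefficient = 120 · 2187 · 27 = 7085880.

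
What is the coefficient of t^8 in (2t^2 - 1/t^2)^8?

1792

General term: C(8,j)·(2t^2)^j·(-1/t^2)^(8-j), with t-exponent 2j − 2(8−j) = 4j − 16.
Set 4j − 16 = 8: j = 6.
C(8,6) = 28; 2^6 = 64; (-1)^2 = 1.
Coefficient = 28 · 64 · 1 = 1792.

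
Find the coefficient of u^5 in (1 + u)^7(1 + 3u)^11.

Coefficient of u^5 = Σ_{j} C(7,j)·1^j·C(11,5-j)·3^(5-j) for j from 0 to 5.
= 112266 + 187110 + 93555 + 17325 + 1155 + 21 = 411432.

411432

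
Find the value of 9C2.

36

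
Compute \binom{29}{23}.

475020

C(29,23) = C(29,6) by symmetry.
C(29,6) = (29·28·27·26·25·24) / 6! = 342014400 / 720 = 475020.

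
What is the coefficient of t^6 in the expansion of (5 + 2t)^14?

75075000000

The general term is C(14,j)·(5)^j·(2t)^(14-j); the t^6 term has j = 8.
C(14,8) = 3003.
Coefficient = C(14,8) · 5^8 · 2^6 = 3003 · 390625 · 64 = 75075000000.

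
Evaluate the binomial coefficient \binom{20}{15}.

C(20,15) = C(20,5) by symmetry.
C(20,5) = (20·19·18·17·16) / 5! = 1860480 / 120 = 15504.

15504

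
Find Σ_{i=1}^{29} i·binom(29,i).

7784628224

Differentiating (1+x)^29 and setting x=1: Σ i·C(29,i) = 29·2^28 = 7784628224.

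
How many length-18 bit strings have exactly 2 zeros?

153

Choose the 2 positions: C(18,2) = 153.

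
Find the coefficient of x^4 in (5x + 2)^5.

6250

The general term is C(5,j)·(5x)^j·(2)^(5-j); the x^4 term has j = 4.
C(5,4) = 5.
Coefficient = C(5,4) · 5^4 · 2^1 = 5 · 625 · 2 = 6250.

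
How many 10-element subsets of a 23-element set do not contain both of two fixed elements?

940576

All 10-subsets: C(23,10) = 1144066. Those containing both fixed elements: C(21,8) = 203490.
1144066 − 203490 = 940576.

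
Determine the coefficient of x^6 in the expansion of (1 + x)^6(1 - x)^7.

-20

Coefficient of x^6 = Σ_{j} C(6,j)·1^j·C(7,6-j)·(-1)^(6-j) for j from 0 to 6.
= 7 + (-126) + 525 + (-700) + 315 + (-42) + 1 = -20.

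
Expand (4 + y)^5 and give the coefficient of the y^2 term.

640

The general term is C(5,j)·(4)^j·(y)^(5-j); the y^2 term has j = 3.
C(5,3) = 10.
Coefficient = C(5,3) · 4^3 = 10 · 64 = 640.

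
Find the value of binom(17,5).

6188

C(17,5) = (17·16·15·14·13) / 5! = 742560 / 120 = 6188.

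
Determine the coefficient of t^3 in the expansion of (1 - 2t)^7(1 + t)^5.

Coefficient of t^3 = Σ_{j} C(7,j)·(-2)^j·C(5,3-j)·1^(3-j) for j from 0 to 3.
= 10 + (-140) + 420 + (-280) = 10.

10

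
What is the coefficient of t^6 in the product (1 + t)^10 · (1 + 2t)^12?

941874

Coefficient of t^6 = Σ_{j} C(10,j)·1^j·C(12,6-j)·2^(6-j) for j from 0 to 6.
= 59136 + 253440 + 356400 + 211200 + 55440 + 6048 + 210 = 941874.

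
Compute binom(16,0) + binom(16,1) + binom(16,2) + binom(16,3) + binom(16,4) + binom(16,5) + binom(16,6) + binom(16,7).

26333

1 + 16 + 120 + 560 + 1820 + 4368 + 8008 + 11440 = 26333.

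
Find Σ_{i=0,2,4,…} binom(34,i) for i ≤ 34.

Half of (1+1)^34 + (1−1)^34 gives the even-index sum: 2^33 = 8589934592.

8589934592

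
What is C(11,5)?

462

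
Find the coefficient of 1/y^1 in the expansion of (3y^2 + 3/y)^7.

General term: C(7,j)·(3y^2)^j·(3/y)^(7-j), with y-exponent 2j − 1(7−j) = 3j − 7.
Set 3j − 7 = -1: j = 2.
C(7,2) = 21; 3^2 = 9; 3^5 = 243.
Coefficient = 21 · 9 · 243 = 45927.

45927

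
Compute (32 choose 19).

347373600

C(32,19) = C(32,13) by symmetry.
C(32,13) = (32·31·30·29·28·27·26·25·24·23·22·21·20) / 13! = 2163102632570880000 / 6227020800 = 347373600.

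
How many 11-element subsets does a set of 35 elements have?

417225900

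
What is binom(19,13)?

27132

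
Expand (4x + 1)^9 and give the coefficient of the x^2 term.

576

The general term is C(9,j)·(4x)^j·(1)^(9-j); the x^2 term has j = 2.
C(9,2) = 36.
Coefficient = C(9,2) · 4^2 = 36 · 16 = 576.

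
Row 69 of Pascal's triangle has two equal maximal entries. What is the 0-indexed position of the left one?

34

For odd n = 69, C(69,m) peaks at m = (n−1)/2 and (n+1)/2; the lesser is 34.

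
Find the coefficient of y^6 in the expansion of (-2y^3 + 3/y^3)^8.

General term: C(8,j)·(-2y^3)^j·(3/y^3)^(8-j), with y-exponent 3j − 3(8−j) = 6j − 24.
Set 6j − 24 = 6: j = 5.
C(8,5) = 56; (-2)^5 = -32; 3^3 = 27.
Coefficient = 56 · (-32) · 27 = -48384.

-48384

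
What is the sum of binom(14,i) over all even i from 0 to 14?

Even-i terms of row 14 sum to 2^13 = 8192.

8192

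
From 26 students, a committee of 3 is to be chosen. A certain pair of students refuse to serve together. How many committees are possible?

2576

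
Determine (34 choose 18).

C(34,18) = C(34,16) by symmetry.
C(34,16) = (34·33·32·31·30·29·28·27·26·25·24·23·22·21·20·19) / 16! = 46113021921146019840000 / 20922789888000 = 2203961430.

2203961430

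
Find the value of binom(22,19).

C(22,19) = C(22,3) by symmetry.
C(22,3) = (22·21·20) / 3! = 9240 / 6 = 1540.

1540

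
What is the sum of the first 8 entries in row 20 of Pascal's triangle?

1 + 20 + 190 + 1140 + 4845 + 15504 + 38760 + 77520 = 137980.

137980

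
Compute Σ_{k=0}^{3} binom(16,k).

697

1 + 16 + 120 + 560 = 697.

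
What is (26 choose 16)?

5311735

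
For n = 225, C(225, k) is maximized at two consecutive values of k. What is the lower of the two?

For odd n = 225, C(225,k) peaks at k = (n−1)/2 and (n+1)/2; the lower is 112.

112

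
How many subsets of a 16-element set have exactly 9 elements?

11440

Choose the 9 positions: C(16,9) = 11440.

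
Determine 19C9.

92378

C(19,9) = (19·18·17·16·15·14·13·12·11) / 9! = 33522128640 / 362880 = 92378.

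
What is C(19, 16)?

969

C(19,16) = C(19,3) by symmetry.
C(19,3) = (19·18·17) / 3! = 5814 / 6 = 969.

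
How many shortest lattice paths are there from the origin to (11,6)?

Each path is a sequence of 17 steps with 11 rights: C(17,11) = 12376.

12376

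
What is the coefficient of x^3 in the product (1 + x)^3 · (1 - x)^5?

6

Coefficient of x^3 = Σ_{j} C(3,j)·1^j·C(5,3-j)·(-1)^(3-j) for j from 0 to 3.
= (-10) + 30 + (-15) + 1 = 6.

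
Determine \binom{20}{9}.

C(20,9) = (20·19·18·17·16·15·14·13·12) / 9! = 60949324800 / 362880 = 167960.

167960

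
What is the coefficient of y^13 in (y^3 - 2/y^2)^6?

-12

General term: C(6,j)·(y^3)^j·(-2/y^2)^(6-j), with y-exponent 3j − 2(6−j) = 5j − 12.
Set 5j − 12 = 13: j = 5.
C(6,5) = 6; 1^5 = 1; (-2)^1 = -2.
Coefficient = 6 · 1 · (-2) = -12.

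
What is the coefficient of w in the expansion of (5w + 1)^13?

65

The general term is C(13,j)·(5w)^j·(1)^(13-j); the w^1 term has j = 1.
C(13,1) = 13.
Coefficient = C(13,1) · 5^1 = 13 · 5 = 65.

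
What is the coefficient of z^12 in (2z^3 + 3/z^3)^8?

16128

General term: C(8,j)·(2z^3)^j·(3/z^3)^(8-j), with z-exponent 3j − 3(8−j) = 6j − 24.
Set 6j − 24 = 12: j = 6.
C(8,6) = 28; 2^6 = 64; 3^2 = 9.
Coefficient = 28 · 64 · 9 = 16128.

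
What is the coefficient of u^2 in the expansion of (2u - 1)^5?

The general term is C(5,j)·(2u)^j·(-1)^(5-j); the u^2 term has j = 2.
C(5,2) = 10.
Coefficient = C(5,2) · 2^2 · (-1)^3 = 10 · 4 · (-1) = -40.

-40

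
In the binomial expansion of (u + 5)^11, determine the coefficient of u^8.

20625

The general term is C(11,j)·(u)^j·(5)^(11-j); the u^8 term has j = 8.
C(11,8) = 165.
Coefficient = C(11,8) · 5^3 = 165 · 125 = 20625.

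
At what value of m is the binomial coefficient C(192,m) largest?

96

C(192,m) is maximized at m = 192/2 = 96.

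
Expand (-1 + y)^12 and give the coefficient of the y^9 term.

The general term is C(12,j)·(-1)^j·(y)^(12-j); the y^9 term has j = 3.
C(12,3) = 220.
Coefficient = C(12,3) · (-1)^3 = 220 · (-1) = -220.

-220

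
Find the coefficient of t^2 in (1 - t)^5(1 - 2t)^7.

164

Coefficient of t^2 = Σ_{j} C(5,j)·(-1)^j·C(7,2-j)·(-2)^(2-j) for j from 0 to 2.
= 84 + 70 + 10 = 164.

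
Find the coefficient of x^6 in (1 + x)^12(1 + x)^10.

74613

Coefficient of x^6 = Σ_{j} C(12,j)·C(10,6-j) for j from 0 to 6.
= 210 + 3024 + 13860 + 26400 + 22275 + 7920 + 924 = 74613.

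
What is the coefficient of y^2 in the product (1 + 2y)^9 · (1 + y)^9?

Coefficient of y^2 = Σ_{j} C(9,j)·2^j·C(9,2-j)·1^(2-j) for j from 0 to 2.
= 36 + 162 + 144 = 342.

342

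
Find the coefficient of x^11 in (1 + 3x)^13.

13817466

The general term is C(13,j)·(1)^j·(3x)^(13-j); the x^11 term has j = 2.
C(13,2) = 78.
Coefficient = C(13,2) · 3^11 = 78 · 177147 = 13817466.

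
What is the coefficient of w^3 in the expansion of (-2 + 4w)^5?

The general term is C(5,j)·(-2)^j·(4w)^(5-j); the w^3 term has j = 2.
C(5,2) = 10.
Coefficient = C(5,2) · (-2)^2 · 4^3 = 10 · 4 · 64 = 2560.

2560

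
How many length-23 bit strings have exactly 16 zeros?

245157

Choose the 16 positions: C(23,16) = 245157.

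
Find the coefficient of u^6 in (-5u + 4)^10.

840000000

The general term is C(10,j)·(-5u)^j·(4)^(10-j); the u^6 term has j = 6.
C(10,6) = 210.
Coefficient = C(10,6) · (-5)^6 · 4^4 = 210 · 15625 · 256 = 840000000.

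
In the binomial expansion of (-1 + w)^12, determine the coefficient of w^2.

The general term is C(12,j)·(-1)^j·(w)^(12-j); the w^2 term has j = 10.
C(12,10) = 66.
Coefficient = C(12,10) = 66.

66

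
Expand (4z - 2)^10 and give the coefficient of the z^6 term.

13762560

The general term is C(10,j)·(4z)^j·(-2)^(10-j); the z^6 term has j = 6.
C(10,6) = 210.
Coefficient = C(10,6) · 4^6 · (-2)^4 = 210 · 4096 · 16 = 13762560.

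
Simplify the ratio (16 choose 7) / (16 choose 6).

10/7

C(n,k+1)/C(n,k) = (n−k)/(k+1) = (16−6)/(6+1) = 10/7.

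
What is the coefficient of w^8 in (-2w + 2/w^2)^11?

General term: C(11,j)·(-2w)^j·(2/w^2)^(11-j), with w-exponent 1j − 2(11−j) = 3j − 22.
Set 3j − 22 = 8: j = 10.
C(11,10) = 11; (-2)^10 = 1024; 2^1 = 2.
Coefficient = 11 · 1024 · 2 = 22528.

22528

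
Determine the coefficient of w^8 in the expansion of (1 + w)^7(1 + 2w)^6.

Coefficient of w^8 = Σ_{j} C(7,j)·1^j·C(6,8-j)·2^(8-j) for j from 2 to 7.
= 1344 + 6720 + 8400 + 3360 + 420 + 12 = 20256.

20256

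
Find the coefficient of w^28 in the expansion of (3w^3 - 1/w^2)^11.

-649539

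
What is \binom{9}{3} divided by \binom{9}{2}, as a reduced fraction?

C(n,k+1)/C(n,k) = (n−k)/(k+1) = (9−2)/(2+1) = 7/3.

7/3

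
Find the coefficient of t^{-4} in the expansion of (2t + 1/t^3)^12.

General term: C(12,j)·(2t)^j·(1/t^3)^(12-j), with t-exponent 1j − 3(12−j) = 4j − 36.
Set 4j − 36 = -4: j = 8.
C(12,8) = 495; 2^8 = 256; 1^4 = 1.
Coefficient = 495 · 256 · 1 = 126720.

126720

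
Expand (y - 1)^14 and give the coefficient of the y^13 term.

The general term is C(14,j)·(y)^j·(-1)^(14-j); the y^13 term has j = 13.
C(14,13) = 14.
Coefficient = C(14,13) · (-1)^1 = 14 · (-1) = -14.

-14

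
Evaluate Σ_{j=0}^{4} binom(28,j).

24158

1 + 28 + 378 + 3276 + 20475 = 24158.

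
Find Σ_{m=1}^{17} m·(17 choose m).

1114112

Since m·C(17,m) = 17·C(16,m−1), the sum is 17·2^16 = 17·65536 = 1114112.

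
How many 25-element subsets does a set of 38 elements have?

C(38,25) = C(38,13) by symmetry.
C(38,13) = (38·37·36·35·34·33·32·31·30·29·28·27·26) / 13! = 33719008124158156800 / 6227020800 = 5414950296.

5414950296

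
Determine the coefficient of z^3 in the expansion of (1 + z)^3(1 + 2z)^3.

63

Coefficient of z^3 = Σ_{j} C(3,j)·1^j·C(3,3-j)·2^(3-j) for j from 0 to 3.
= 8 + 36 + 18 + 1 = 63.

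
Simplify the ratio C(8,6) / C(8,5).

C(n,k+1)/C(n,k) = (n−k)/(k+1) = (8−5)/(5+1) = 3/6 = 1/2.

1/2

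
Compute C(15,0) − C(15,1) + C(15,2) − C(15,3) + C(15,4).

The partial alternating sum Σ_{k=0}^{4} (−1)^k C(15,k) = (−1)^4 C(14,4) = 1001.

1001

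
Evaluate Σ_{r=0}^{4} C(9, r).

256

1 + 9 + 36 + 84 + 126 = 256.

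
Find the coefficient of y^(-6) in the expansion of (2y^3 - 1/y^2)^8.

112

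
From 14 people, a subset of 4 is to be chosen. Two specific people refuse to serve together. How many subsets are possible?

935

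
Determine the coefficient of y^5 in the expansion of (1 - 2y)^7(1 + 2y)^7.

Coefficient of y^5 = Σ_{j} C(7,j)·(-2)^j·C(7,5-j)·2^(5-j) for j from 0 to 5.
= 672 + (-7840) + 23520 + (-23520) + 7840 + (-672) = 0.

0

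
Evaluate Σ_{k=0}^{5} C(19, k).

16664

1 + 19 + 171 + 969 + 3876 + 11628 = 16664.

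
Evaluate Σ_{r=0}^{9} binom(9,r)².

Σ C(9,r)² is the coefficient of x^9 in (1+x)^9(1+x)^9 = (1+x)^18, i.e. C(18,9) = 48620.

48620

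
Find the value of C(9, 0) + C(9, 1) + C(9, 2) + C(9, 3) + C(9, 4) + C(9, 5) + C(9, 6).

1 + 9 + 36 + 84 + 126 + 126 + 84 = 466.

466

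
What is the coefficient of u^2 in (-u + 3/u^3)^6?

General term: C(6,j)·(-u)^j·(3/u^3)^(6-j), with u-exponent 1j − 3(6−j) = 4j − 18.
Set 4j − 18 = 2: j = 5.
C(6,5) = 6; (-1)^5 = -1; 3^1 = 3.
Coefficient = 6 · (-1) · 3 = -18.

-18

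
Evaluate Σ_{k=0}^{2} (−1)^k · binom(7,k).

The partial alternating sum Σ_{k=0}^{2} (−1)^k C(7,k) = (−1)^2 C(6,2) = 15.

15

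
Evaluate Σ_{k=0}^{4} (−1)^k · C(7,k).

The partial alternating sum Σ_{k=0}^{4} (−1)^k C(7,k) = (−1)^4 C(6,4) = 15.

15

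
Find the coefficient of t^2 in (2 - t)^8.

1792

The general term is C(8,j)·(2)^j·(-t)^(8-j); the t^2 term has j = 6.
C(8,6) = 28.
Coefficient = C(8,6) · 2^6 = 28 · 64 = 1792.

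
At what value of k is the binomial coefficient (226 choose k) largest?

113

C(226,k) is maximized at k = 226/2 = 113.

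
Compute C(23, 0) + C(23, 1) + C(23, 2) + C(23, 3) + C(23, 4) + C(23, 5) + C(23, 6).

1 + 23 + 253 + 1771 + 8855 + 33649 + 100947 = 145499.

145499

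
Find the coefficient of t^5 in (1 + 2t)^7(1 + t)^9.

Coefficient of t^5 = Σ_{j} C(7,j)·2^j·C(9,5-j)·1^(5-j) for j from 0 to 5.
= 126 + 1764 + 7056 + 10080 + 5040 + 672 = 24738.

24738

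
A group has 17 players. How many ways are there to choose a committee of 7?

This is C(17,7) = 19448.

19448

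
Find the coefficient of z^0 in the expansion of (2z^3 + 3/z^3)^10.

1959552

General term: C(10,j)·(2z^3)^j·(3/z^3)^(10-j), with z-exponent 3j − 3(10−j) = 6j − 30.
Set 6j − 30 = 0: j = 5.
C(10,5) = 252; 2^5 = 32; 3^5 = 243.
Coefficient = 252 · 32 · 243 = 1959552.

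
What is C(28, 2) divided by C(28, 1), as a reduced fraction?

27/2

C(n,k+1)/C(n,k) = (n−k)/(k+1) = (28−1)/(1+1) = 27/2.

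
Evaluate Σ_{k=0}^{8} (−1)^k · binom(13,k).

The partial alternating sum Σ_{k=0}^{8} (−1)^k C(13,k) = (−1)^8 C(12,8) = 495.

495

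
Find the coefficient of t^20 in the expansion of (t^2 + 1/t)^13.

General term: C(13,j)·(t^2)^j·(1/t)^(13-j), with t-exponent 2j − 1(13−j) = 3j − 13.
Set 3j − 13 = 20: j = 11.
C(13,11) = 78; 1^11 = 1; 1^2 = 1.
Coefficient = 78 · 1 · 1 = 78.

78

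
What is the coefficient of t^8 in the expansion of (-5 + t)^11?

The general term is C(11,j)·(-5)^j·(t)^(11-j); the t^8 term has j = 3.
C(11,3) = 165.
Coefficient = C(11,3) · (-5)^3 = 165 · (-125) = -20625.

-20625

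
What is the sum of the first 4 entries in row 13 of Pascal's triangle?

1 + 13 + 78 + 286 = 378.

378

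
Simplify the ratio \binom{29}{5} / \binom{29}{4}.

5

C(n,k+1)/C(n,k) = (n−k)/(k+1) = (29−4)/(4+1) = 25/5 = 5.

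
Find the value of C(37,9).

C(37,9) = (37·36·35·34·33·32·31·30·29) / 9! = 45143585625600 / 362880 = 124403620.

124403620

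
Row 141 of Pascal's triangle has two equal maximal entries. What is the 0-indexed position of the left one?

For odd n = 141, C(141,m) peaks at m = (n−1)/2 and (n+1)/2; the smaller is 70.

70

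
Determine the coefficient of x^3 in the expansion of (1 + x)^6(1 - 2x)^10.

Coefficient of x^3 = Σ_{j} C(6,j)·1^j·C(10,3-j)·(-2)^(3-j) for j from 0 to 3.
= (-960) + 1080 + (-300) + 20 = -160.

-160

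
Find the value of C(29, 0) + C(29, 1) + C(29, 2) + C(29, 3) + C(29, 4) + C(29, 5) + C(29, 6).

621616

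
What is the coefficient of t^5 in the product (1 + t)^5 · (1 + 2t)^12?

85305

Coefficient of t^5 = Σ_{j} C(5,j)·1^j·C(12,5-j)·2^(5-j) for j from 0 to 5.
= 25344 + 39600 + 17600 + 2640 + 120 + 1 = 85305.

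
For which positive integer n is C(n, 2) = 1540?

56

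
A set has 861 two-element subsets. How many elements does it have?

42

n(n−1)/2 = 861 ⇒ n(n−1) = 1722. Since 42·41 = 1722, n = 42.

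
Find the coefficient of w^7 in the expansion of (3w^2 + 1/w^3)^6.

1458

General term: C(6,j)·(3w^2)^j·(1/w^3)^(6-j), with w-exponent 2j − 3(6−j) = 5j − 18.
Set 5j − 18 = 7: j = 5.
C(6,5) = 6; 3^5 = 243; 1^1 = 1.
Coefficient = 6 · 243 · 1 = 1458.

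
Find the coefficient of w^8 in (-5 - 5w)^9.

The general term is C(9,j)·(-5)^j·(-5w)^(9-j); the w^8 term has j = 1.
C(9,1) = 9.
Coefficient = C(9,1) · (-5)^1 · (-5)^8 = 9 · (-5) · 390625 = -17578125.

-17578125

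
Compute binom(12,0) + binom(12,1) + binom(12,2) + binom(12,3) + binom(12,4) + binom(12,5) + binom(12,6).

2510

1 + 12 + 66 + 220 + 495 + 792 + 924 = 2510.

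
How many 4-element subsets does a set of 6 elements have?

15

C(6,4) = C(6,2) by symmetry.
C(6,2) = (6·5) / 2! = 30 / 2 = 15.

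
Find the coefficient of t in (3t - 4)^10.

-7864320

The general term is C(10,j)·(3t)^j·(-4)^(10-j); the t^1 term has j = 1.
C(10,1) = 10.
Coefficient = C(10,1) · 3^1 · (-4)^9 = 10 · 3 · (-262144) = -7864320.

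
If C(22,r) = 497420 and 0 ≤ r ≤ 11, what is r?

9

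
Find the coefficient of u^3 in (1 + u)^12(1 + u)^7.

(1 + u)^12(1 + u)^7 = (1 + u)^19, so the coefficient of u^3 is C(19,3)·1^3 = 969·1 = 969.

969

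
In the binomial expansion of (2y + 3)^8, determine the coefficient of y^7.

The general term is C(8,j)·(2y)^j·(3)^(8-j); the y^7 term has j = 7.
C(8,7) = 8.
Coefficient = C(8,7) · 2^7 · 3^1 = 8 · 128 · 3 = 3072.

3072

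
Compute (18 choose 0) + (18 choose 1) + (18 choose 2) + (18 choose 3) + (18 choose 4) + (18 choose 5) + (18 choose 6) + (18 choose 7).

63004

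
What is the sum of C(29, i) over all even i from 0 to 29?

268435456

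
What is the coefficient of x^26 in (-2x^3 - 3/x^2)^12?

608256

General term: C(12,j)·(-2x^3)^j·(-3/x^2)^(12-j), with x-exponent 3j − 2(12−j) = 5j − 24.
Set 5j − 24 = 26: j = 10.
C(12,10) = 66; (-2)^10 = 1024; (-3)^2 = 9.
Coefficient = 66 · 1024 · 9 = 608256.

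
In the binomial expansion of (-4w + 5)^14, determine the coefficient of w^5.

The general term is C(14,j)·(-4w)^j·(5)^(14-j); the w^5 term has j = 5.
C(14,5) = 2002.
Coefficient = C(14,5) · (-4)^5 · 5^9 = 2002 · (-1024) · 1953125 = -4004000000000.

-4004000000000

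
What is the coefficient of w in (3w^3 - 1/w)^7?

-189

General term: C(7,j)·(3w^3)^j·(-1/w)^(7-j), with w-exponent 3j − 1(7−j) = 4j − 7.
Set 4j − 7 = 1: j = 2.
C(7,2) = 21; 3^2 = 9; (-1)^5 = -1.
Coefficient = 21 · 9 · (-1) = -189.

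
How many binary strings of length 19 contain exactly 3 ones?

Choose the 3 positions: C(19,3) = 969.

969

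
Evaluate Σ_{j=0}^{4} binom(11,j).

562

1 + 11 + 55 + 165 + 330 = 562.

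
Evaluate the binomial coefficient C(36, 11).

600805296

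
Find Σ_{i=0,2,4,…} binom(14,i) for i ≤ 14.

Half of (1+1)^14 + (1−1)^14 gives the even-index sum: 2^13 = 8192.

8192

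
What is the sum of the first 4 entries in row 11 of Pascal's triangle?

1 + 11 + 55 + 165 = 232.

232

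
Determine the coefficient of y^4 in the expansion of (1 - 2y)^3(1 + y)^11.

-88

Coefficient of y^4 = Σ_{j} C(3,j)·(-2)^j·C(11,4-j)·1^(4-j) for j from 0 to 3.
= 330 + (-990) + 660 + (-88) = -88.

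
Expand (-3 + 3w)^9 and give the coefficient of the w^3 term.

1653372

The general term is C(9,j)·(-3)^j·(3w)^(9-j); the w^3 term has j = 6.
C(9,6) = 84.
Coefficient = C(9,6) · (-3)^6 · 3^3 = 84 · 729 · 27 = 1653372.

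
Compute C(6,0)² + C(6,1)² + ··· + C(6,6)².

924

By Vandermonde's identity, Σ C(6,k)² = C(12,6) = 924.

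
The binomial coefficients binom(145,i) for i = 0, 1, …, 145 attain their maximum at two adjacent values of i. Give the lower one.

For odd n = 145, C(145,i) peaks at i = (n−1)/2 and (n+1)/2; the lower is 72.

72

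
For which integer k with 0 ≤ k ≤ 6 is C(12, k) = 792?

C(12,k) increases on 0 ≤ k ≤ 6. C(12,4) = 495 and C(12,5) = 792, so k = 5.

5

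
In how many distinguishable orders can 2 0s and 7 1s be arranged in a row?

Choose positions for the 0s: C(9,2) = 36.

36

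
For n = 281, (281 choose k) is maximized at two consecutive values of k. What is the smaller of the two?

For odd n = 281, C(281,k) peaks at k = (n−1)/2 and (n+1)/2; the smaller is 140.

140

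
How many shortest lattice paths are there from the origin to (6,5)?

462

Each path is a sequence of 11 steps with 6 rights: C(11,6) = 462.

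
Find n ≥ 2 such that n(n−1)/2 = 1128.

48

n(n−1)/2 = 1128 ⇒ n(n−1) = 2256. Since 48·47 = 2256, n = 48.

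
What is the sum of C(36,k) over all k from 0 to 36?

Setting x = 1 in (1+x)^36 gives Σ C(36,k) = 2^36 = 68719476736.

68719476736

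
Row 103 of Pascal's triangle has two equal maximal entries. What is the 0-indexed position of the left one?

51

For odd n = 103, C(103,k) peaks at k = (n−1)/2 and (n+1)/2; the lesser is 51.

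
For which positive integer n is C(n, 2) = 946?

n(n−1)/2 = 946 ⇒ n(n−1) = 1892. Since 44·43 = 1892, n = 44.

44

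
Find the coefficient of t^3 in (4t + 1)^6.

1280

The general term is C(6,j)·(4t)^j·(1)^(6-j); the t^3 term has j = 3.
C(6,3) = 20.
Coefficient = C(6,3) · 4^3 = 20 · 64 = 1280.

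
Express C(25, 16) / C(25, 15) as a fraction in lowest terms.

5/8

C(n,k+1)/C(n,k) = (n−k)/(k+1) = (25−15)/(15+1) = 10/16 = 5/8.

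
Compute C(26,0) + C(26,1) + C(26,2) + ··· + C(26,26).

67108864

Setting x = 1 in (1+x)^26 gives Σ C(26,j) = 2^26 = 67108864.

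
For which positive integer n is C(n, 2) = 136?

17

n(n−1)/2 = 136 ⇒ n(n−1) = 272. Since 17·16 = 272, n = 17.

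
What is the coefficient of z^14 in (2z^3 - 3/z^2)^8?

16128

General term: C(8,j)·(2z^3)^j·(-3/z^2)^(8-j), with z-exponent 3j − 2(8−j) = 5j − 16.
Set 5j − 16 = 14: j = 6.
C(8,6) = 28; 2^6 = 64; (-3)^2 = 9.
Coefficient = 28 · 64 · 9 = 16128.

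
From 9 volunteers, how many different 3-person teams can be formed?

This is C(9,3) = 84.

84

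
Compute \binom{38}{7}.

12620256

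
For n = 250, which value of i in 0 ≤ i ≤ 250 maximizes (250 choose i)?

125

C(250,i) is maximized at i = 250/2 = 125.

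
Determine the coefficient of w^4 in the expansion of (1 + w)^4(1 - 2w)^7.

Coefficient of w^4 = Σ_{j} C(4,j)·1^j·C(7,4-j)·(-2)^(4-j) for j from 0 to 4.
= 560 + (-1120) + 504 + (-56) + 1 = -111.

-111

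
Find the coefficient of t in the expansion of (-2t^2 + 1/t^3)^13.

329472

General term: C(13,j)·(-2t^2)^j·(1/t^3)^(13-j), with t-exponent 2j − 3(13−j) = 5j − 39.
Set 5j − 39 = 1: j = 8.
C(13,8) = 1287; (-2)^8 = 256; 1^5 = 1.
Coefficient = 1287 · 256 · 1 = 329472.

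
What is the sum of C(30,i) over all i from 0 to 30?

The entries of row 30 sum to 2^30 = 1073741824.

1073741824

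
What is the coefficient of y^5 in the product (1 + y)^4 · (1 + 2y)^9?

Coefficient of y^5 = Σ_{j} C(4,j)·1^j·C(9,5-j)·2^(5-j) for j from 0 to 4.
= 4032 + 8064 + 4032 + 576 + 18 = 16722.

16722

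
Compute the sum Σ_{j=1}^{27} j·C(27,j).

Differentiating (1+x)^27 and setting x=1: Σ j·C(27,j) = 27·2^26 = 1811939328.

1811939328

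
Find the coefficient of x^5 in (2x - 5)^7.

The general term is C(7,j)·(2x)^j·(-5)^(7-j); the x^5 term has j = 5.
C(7,5) = 21.
Coefficient = C(7,5) · 2^5 · (-5)^2 = 21 · 32 · 25 = 16800.

16800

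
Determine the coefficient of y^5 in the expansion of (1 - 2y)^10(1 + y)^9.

Coefficient of y^5 = Σ_{j} C(10,j)·(-2)^j·C(9,5-j)·1^(5-j) for j from 0 to 5.
= 126 + (-2520) + 15120 + (-34560) + 30240 + (-8064) = 342.

342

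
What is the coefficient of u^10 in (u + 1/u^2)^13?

General term: C(13,j)·(u)^j·(1/u^2)^(13-j), with u-exponent 1j − 2(13−j) = 3j − 26.
Set 3j − 26 = 10: j = 12.
C(13,12) = 13; 1^12 = 1; 1^1 = 1.
Coefficient = 13 · 1 · 1 = 13.

13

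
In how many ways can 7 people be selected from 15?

6435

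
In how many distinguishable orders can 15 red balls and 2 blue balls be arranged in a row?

Choose positions for the red balls: C(17,15) = 136.

136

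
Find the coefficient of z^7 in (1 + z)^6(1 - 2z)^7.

-30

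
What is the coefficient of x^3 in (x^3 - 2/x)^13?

General term: C(13,j)·(x^3)^j·(-2/x)^(13-j), with x-exponent 3j − 1(13−j) = 4j − 13.
Set 4j − 13 = 3: j = 4.
C(13,4) = 715; 1^4 = 1; (-2)^9 = -512.
Coefficient = 715 · 1 · (-512) = -366080.

-366080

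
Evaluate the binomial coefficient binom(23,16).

C(23,16) = C(23,7) by symmetry.
C(23,7) = (23·22·21·20·19·18·17) / 7! = 1235591280 / 5040 = 245157.

245157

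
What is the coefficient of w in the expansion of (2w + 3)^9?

118098

The general term is C(9,j)·(2w)^j·(3)^(9-j); the w^1 term has j = 1.
C(9,1) = 9.
Coefficient = C(9,1) · 2^1 · 3^8 = 9 · 2 · 6561 = 118098.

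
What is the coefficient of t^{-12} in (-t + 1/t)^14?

General term: C(14,j)·(-t)^j·(1/t)^(14-j), with t-exponent 1j − 1(14−j) = 2j − 14.
Set 2j − 14 = -12: j = 1.
C(14,1) = 14; (-1)^1 = -1; 1^13 = 1.
Coefficient = 14 · (-1) · 1 = -14.

-14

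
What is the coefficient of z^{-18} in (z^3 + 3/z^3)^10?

General term: C(10,j)·(z^3)^j·(3/z^3)^(10-j), with z-exponent 3j − 3(10−j) = 6j − 30.
Set 6j − 30 = -18: j = 2.
C(10,2) = 45; 1^2 = 1; 3^8 = 6561.
Coefficient = 45 · 1 · 6561 = 295245.

295245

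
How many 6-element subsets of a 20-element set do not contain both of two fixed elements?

35700

All 6-subsets: C(20,6) = 38760. Those containing both fixed elements: C(18,4) = 3060.
38760 − 3060 = 35700.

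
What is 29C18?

C(29,18) = C(29,11) by symmetry.
C(29,11) = (29·28·27·26·25·24·23·22·21·20·19) / 11! = 1381013105472000 / 39916800 = 34597290.

34597290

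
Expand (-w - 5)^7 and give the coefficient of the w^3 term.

-21875

The general term is C(7,j)·(-w)^j·(-5)^(7-j); the w^3 term has j = 3.
C(7,3) = 35.
Coefficient = C(7,3) · (-1)^3 · (-5)^4 = 35 · (-1) · 625 = -21875.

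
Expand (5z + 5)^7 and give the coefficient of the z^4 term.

The general term is C(7,j)·(5z)^j·(5)^(7-j); the z^4 term has j = 4.
C(7,4) = 35.
Coefficient = C(7,4) · 5^4 · 5^3 = 35 · 625 · 125 = 2734375.

2734375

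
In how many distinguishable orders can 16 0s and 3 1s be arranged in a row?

969

Choose positions for the 0s: C(19,16) = 969.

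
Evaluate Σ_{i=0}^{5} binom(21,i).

27896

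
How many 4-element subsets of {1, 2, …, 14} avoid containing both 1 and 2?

All 4-subsets: C(14,4) = 1001. Those containing both fixed elements: C(12,2) = 66.
1001 − 66 = 935.

935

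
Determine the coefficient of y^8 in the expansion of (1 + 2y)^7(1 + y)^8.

Coefficient of y^8 = Σ_{j} C(7,j)·2^j·C(8,8-j)·1^(8-j) for j from 0 to 7.
= 1 + 112 + 2352 + 15680 + 39200 + 37632 + 12544 + 1024 = 108545.

108545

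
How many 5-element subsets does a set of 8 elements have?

56

C(8,5) = C(8,3) by symmetry.
C(8,3) = (8·7·6) / 3! = 336 / 6 = 56.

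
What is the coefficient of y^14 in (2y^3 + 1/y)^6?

192

General term: C(6,j)·(2y^3)^j·(1/y)^(6-j), with y-exponent 3j − 1(6−j) = 4j − 6.
Set 4j − 6 = 14: j = 5.
C(6,5) = 6; 2^5 = 32; 1^1 = 1.
Coefficient = 6 · 32 · 1 = 192.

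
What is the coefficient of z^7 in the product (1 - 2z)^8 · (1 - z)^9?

Coefficient of z^7 = Σ_{j} C(8,j)·(-2)^j·C(9,7-j)·(-1)^(7-j) for j from 0 to 7.
= (-36) + (-1344) + (-14112) + (-56448) + (-94080) + (-64512) + (-16128) + (-1024) = -247684.

-247684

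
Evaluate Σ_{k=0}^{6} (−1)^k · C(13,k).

924

The partial alternating sum Σ_{k=0}^{6} (−1)^k C(13,k) = (−1)^6 C(12,6) = 924.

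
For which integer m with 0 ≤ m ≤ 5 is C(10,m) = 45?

C(10,m) increases on 0 ≤ m ≤ 5. C(10,1) = 10 and C(10,2) = 45, so m = 2.

2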